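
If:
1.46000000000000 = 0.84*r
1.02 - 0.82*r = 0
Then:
No Solution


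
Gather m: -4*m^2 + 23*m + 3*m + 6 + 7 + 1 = -4*m^2 + 26*m + 14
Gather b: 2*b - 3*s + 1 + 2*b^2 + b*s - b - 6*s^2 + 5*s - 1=2*b^2 + b*(s + 1) - 6*s^2 + 2*s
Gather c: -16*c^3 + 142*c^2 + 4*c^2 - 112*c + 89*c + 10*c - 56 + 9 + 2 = -16*c^3 + 146*c^2 - 13*c - 45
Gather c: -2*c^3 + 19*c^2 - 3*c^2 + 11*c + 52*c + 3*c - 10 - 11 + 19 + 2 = -2*c^3 + 16*c^2 + 66*c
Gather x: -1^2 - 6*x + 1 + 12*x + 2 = 6*x + 2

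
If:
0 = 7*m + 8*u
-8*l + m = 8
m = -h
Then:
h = 8*u/7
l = -u/7 - 1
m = -8*u/7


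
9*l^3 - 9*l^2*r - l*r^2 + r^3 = (-3*l + r)*(-l + r)*(3*l + r)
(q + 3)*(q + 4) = q^2 + 7*q + 12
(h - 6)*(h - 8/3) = h^2 - 26*h/3 + 16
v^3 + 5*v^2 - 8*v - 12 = (v - 2)*(v + 1)*(v + 6)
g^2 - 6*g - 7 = (g - 7)*(g + 1)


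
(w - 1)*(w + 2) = w^2 + w - 2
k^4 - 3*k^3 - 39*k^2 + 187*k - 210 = (k - 5)*(k - 3)*(k - 2)*(k + 7)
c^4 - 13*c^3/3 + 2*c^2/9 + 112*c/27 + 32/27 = (c - 4)*(c - 4/3)*(c + 1/3)*(c + 2/3)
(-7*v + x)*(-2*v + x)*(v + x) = 14*v^3 + 5*v^2*x - 8*v*x^2 + x^3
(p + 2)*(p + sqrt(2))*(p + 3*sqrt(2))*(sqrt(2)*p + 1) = sqrt(2)*p^4 + 2*sqrt(2)*p^3 + 9*p^3 + 10*sqrt(2)*p^2 + 18*p^2 + 6*p + 20*sqrt(2)*p + 12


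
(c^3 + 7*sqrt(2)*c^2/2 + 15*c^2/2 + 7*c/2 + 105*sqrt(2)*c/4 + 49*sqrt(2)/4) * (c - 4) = c^4 + 7*c^3/2 + 7*sqrt(2)*c^3/2 - 53*c^2/2 + 49*sqrt(2)*c^2/4 - 371*sqrt(2)*c/4 - 14*c - 49*sqrt(2)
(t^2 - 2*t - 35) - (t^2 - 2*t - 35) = 0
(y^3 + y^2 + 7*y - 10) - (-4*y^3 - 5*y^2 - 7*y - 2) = 5*y^3 + 6*y^2 + 14*y - 8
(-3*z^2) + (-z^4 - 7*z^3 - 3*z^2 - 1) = -z^4 - 7*z^3 - 6*z^2 - 1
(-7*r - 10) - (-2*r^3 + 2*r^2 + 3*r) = 2*r^3 - 2*r^2 - 10*r - 10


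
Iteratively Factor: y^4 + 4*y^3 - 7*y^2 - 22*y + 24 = (y + 3)*(y^3 + y^2 - 10*y + 8) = (y + 3)*(y + 4)*(y^2 - 3*y + 2) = (y - 1)*(y + 3)*(y + 4)*(y - 2)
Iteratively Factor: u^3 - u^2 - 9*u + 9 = (u - 3)*(u^2 + 2*u - 3) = (u - 3)*(u + 3)*(u - 1)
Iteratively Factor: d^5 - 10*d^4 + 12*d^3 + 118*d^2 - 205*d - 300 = (d - 4)*(d^4 - 6*d^3 - 12*d^2 + 70*d + 75) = (d - 4)*(d + 3)*(d^3 - 9*d^2 + 15*d + 25) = (d - 5)*(d - 4)*(d + 3)*(d^2 - 4*d - 5) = (d - 5)^2*(d - 4)*(d + 3)*(d + 1)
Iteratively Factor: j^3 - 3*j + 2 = (j + 2)*(j^2 - 2*j + 1) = (j - 1)*(j + 2)*(j - 1)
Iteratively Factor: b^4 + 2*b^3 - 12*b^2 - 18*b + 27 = (b + 3)*(b^3 - b^2 - 9*b + 9) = (b + 3)^2*(b^2 - 4*b + 3) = (b - 3)*(b + 3)^2*(b - 1)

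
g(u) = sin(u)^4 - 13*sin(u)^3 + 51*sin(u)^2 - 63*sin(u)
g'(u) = 4*sin(u)^3*cos(u) - 39*sin(u)^2*cos(u) + 102*sin(u)*cos(u) - 63*cos(u)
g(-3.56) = -18.02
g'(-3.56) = 25.34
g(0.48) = -19.45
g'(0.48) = -21.13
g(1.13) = -24.21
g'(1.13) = 0.13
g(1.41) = -24.05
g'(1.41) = 0.57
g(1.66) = -24.02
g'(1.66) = -0.34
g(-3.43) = -14.09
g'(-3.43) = 35.52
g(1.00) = -24.15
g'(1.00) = -1.30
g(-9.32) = 7.16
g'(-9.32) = 73.69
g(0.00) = 0.00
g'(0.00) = -63.00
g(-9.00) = 35.56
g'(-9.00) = 101.99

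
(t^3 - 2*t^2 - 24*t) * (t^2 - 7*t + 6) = t^5 - 9*t^4 - 4*t^3 + 156*t^2 - 144*t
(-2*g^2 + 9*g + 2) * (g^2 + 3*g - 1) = -2*g^4 + 3*g^3 + 31*g^2 - 3*g - 2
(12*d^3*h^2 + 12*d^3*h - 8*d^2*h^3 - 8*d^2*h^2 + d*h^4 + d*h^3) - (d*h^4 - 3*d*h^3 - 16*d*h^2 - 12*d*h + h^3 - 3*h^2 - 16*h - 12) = 12*d^3*h^2 + 12*d^3*h - 8*d^2*h^3 - 8*d^2*h^2 + 4*d*h^3 + 16*d*h^2 + 12*d*h - h^3 + 3*h^2 + 16*h + 12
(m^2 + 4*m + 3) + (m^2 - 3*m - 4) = 2*m^2 + m - 1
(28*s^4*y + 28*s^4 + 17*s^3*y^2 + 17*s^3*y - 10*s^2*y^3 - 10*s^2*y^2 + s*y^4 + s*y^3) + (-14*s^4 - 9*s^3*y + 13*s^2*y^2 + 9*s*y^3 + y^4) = 28*s^4*y + 14*s^4 + 17*s^3*y^2 + 8*s^3*y - 10*s^2*y^3 + 3*s^2*y^2 + s*y^4 + 10*s*y^3 + y^4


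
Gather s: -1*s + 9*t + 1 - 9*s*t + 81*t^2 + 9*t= s*(-9*t - 1) + 81*t^2 + 18*t + 1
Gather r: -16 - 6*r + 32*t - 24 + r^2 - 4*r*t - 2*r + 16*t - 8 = r^2 + r*(-4*t - 8) + 48*t - 48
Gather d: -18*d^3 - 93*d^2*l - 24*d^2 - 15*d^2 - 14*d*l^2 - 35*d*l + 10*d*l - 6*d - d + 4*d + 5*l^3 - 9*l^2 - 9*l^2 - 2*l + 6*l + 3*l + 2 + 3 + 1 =-18*d^3 + d^2*(-93*l - 39) + d*(-14*l^2 - 25*l - 3) + 5*l^3 - 18*l^2 + 7*l + 6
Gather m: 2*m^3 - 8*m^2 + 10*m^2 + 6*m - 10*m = 2*m^3 + 2*m^2 - 4*m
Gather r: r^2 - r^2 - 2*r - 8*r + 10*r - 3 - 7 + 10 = 0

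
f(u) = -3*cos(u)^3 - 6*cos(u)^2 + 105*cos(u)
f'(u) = 9*sin(u)*cos(u)^2 + 12*sin(u)*cos(u) - 105*sin(u)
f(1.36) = 21.68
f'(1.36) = -99.84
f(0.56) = 82.83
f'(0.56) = -46.94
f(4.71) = -0.25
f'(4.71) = 105.03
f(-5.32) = 57.43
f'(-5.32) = -78.17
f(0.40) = 89.28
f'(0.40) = -33.61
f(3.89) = -78.98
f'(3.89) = 74.14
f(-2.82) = -102.46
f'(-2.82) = 34.23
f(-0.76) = 71.81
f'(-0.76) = 63.09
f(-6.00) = 92.63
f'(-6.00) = -23.80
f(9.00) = -98.38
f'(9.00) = -44.70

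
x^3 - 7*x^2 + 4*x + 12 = (x - 6)*(x - 2)*(x + 1)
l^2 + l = l*(l + 1)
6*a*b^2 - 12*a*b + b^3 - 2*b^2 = b*(6*a + b)*(b - 2)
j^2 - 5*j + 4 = (j - 4)*(j - 1)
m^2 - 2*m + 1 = (m - 1)^2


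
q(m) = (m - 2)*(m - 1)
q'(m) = 2*m - 3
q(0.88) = 0.13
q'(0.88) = -1.24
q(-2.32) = 14.34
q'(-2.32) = -7.64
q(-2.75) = 17.81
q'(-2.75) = -8.50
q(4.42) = 8.28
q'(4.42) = 5.84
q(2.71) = 1.21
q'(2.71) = 2.42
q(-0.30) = 2.99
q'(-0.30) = -3.60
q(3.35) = 3.17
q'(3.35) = 3.70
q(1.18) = -0.15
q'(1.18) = -0.64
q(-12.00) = 182.00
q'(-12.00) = -27.00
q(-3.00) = 20.00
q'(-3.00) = -9.00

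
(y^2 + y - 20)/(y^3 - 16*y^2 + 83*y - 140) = (y + 5)/(y^2 - 12*y + 35)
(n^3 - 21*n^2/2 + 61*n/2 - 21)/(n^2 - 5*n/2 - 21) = (2*n^2 - 9*n + 7)/(2*n + 7)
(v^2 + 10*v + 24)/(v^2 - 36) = (v + 4)/(v - 6)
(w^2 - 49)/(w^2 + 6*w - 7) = (w - 7)/(w - 1)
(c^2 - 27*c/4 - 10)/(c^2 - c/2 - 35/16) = 4*(c - 8)/(4*c - 7)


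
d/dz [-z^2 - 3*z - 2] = -2*z - 3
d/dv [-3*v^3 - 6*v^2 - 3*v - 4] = -9*v^2 - 12*v - 3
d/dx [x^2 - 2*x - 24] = 2*x - 2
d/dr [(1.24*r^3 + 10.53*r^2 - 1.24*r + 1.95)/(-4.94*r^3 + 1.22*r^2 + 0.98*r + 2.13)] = (53.531*r^4 - 9.8208*r^3 + 48.6548*r^2 + 40.0998*r - 4.5522)/(24.4036*r^6 - 12.0536*r^5 - 8.194*r^4 - 18.6532*r^3 + 6.1576*r^2 + 4.1748*r + 4.5369)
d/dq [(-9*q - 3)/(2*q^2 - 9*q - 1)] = 6*(3*q^2 + 2*q - 3)/(4*q^4 - 36*q^3 + 77*q^2 + 18*q + 1)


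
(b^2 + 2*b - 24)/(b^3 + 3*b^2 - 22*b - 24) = 1/(b + 1)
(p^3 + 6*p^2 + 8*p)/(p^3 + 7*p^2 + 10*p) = (p + 4)/(p + 5)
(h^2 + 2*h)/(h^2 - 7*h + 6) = h*(h + 2)/(h^2 - 7*h + 6)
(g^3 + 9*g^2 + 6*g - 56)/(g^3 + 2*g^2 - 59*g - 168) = (g^2 + 2*g - 8)/(g^2 - 5*g - 24)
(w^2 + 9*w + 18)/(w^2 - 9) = (w + 6)/(w - 3)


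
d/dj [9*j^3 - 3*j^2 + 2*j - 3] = 27*j^2 - 6*j + 2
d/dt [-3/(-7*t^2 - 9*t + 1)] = 3*(-14*t - 9)/(7*t^2 + 9*t - 1)^2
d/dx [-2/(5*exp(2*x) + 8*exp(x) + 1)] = (20*exp(x) + 16)*exp(x)/(5*exp(2*x) + 8*exp(x) + 1)^2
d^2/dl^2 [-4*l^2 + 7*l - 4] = -8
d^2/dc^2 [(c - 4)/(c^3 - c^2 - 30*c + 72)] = 6*(c^2 + 3*c + 9)/(c^6 + 9*c^5 - 27*c^4 - 297*c^3 + 486*c^2 + 2916*c - 5832)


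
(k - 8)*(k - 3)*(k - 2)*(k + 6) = k^4 - 7*k^3 - 32*k^2 + 228*k - 288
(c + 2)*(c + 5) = c^2 + 7*c + 10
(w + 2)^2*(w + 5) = w^3 + 9*w^2 + 24*w + 20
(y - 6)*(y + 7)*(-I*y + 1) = -I*y^3 + y^2 - I*y^2 + y + 42*I*y - 42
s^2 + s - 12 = (s - 3)*(s + 4)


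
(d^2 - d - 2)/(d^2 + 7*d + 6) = (d - 2)/(d + 6)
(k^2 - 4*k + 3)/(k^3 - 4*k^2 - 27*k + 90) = (k - 1)/(k^2 - k - 30)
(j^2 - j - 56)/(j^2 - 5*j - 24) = (j + 7)/(j + 3)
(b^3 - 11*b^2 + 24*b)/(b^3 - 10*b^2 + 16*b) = (b - 3)/(b - 2)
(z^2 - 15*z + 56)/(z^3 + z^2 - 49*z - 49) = (z - 8)/(z^2 + 8*z + 7)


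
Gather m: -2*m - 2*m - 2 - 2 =-4*m - 4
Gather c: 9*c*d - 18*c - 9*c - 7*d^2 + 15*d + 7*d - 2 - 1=c*(9*d - 27) - 7*d^2 + 22*d - 3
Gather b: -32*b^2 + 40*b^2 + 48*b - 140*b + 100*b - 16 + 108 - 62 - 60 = 8*b^2 + 8*b - 30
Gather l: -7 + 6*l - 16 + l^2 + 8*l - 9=l^2 + 14*l - 32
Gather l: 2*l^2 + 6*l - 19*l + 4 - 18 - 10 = 2*l^2 - 13*l - 24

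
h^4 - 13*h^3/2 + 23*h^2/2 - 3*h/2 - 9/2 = (h - 3)^2*(h - 1)*(h + 1/2)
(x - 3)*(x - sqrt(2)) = x^2 - 3*x - sqrt(2)*x + 3*sqrt(2)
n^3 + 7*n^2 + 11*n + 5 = (n + 1)^2*(n + 5)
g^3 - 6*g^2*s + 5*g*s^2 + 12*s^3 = (g - 4*s)*(g - 3*s)*(g + s)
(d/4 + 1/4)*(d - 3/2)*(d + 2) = d^3/4 + 3*d^2/8 - 5*d/8 - 3/4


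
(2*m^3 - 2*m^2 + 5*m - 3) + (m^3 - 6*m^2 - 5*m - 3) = 3*m^3 - 8*m^2 - 6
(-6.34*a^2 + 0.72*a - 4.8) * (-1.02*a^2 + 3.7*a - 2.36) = 6.4668*a^4 - 24.1924*a^3 + 22.5224*a^2 - 19.4592*a + 11.328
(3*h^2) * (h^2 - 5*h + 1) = 3*h^4 - 15*h^3 + 3*h^2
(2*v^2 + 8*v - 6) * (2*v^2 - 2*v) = 4*v^4 + 12*v^3 - 28*v^2 + 12*v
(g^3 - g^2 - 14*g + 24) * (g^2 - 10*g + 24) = g^5 - 11*g^4 + 20*g^3 + 140*g^2 - 576*g + 576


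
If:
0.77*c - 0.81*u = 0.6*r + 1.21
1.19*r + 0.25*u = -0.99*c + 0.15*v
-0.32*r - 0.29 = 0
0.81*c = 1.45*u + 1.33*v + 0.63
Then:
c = 1.04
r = -0.91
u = 0.17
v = -0.02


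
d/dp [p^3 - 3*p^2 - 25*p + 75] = 3*p^2 - 6*p - 25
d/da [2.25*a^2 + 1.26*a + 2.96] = 4.5*a + 1.26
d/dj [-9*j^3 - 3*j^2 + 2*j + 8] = -27*j^2 - 6*j + 2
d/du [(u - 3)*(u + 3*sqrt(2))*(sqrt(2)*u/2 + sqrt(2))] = 3*sqrt(2)*u^2/2 - sqrt(2)*u + 6*u - 3*sqrt(2) - 3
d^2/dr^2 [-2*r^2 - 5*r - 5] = -4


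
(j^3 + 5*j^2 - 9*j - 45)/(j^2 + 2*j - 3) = (j^2 + 2*j - 15)/(j - 1)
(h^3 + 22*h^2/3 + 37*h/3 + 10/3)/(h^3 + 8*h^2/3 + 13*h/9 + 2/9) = 3*(h + 5)/(3*h + 1)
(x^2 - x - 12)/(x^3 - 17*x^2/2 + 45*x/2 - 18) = 2*(x + 3)/(2*x^2 - 9*x + 9)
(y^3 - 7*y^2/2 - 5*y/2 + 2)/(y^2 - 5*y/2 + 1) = (y^2 - 3*y - 4)/(y - 2)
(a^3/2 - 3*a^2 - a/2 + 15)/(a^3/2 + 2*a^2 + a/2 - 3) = (a^2 - 8*a + 15)/(a^2 + 2*a - 3)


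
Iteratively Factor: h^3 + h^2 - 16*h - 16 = (h + 1)*(h^2 - 16) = (h - 4)*(h + 1)*(h + 4)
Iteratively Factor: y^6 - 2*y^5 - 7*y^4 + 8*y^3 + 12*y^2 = (y)*(y^5 - 2*y^4 - 7*y^3 + 8*y^2 + 12*y) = y*(y - 2)*(y^4 - 7*y^2 - 6*y) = y*(y - 2)*(y + 2)*(y^3 - 2*y^2 - 3*y) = y*(y - 3)*(y - 2)*(y + 2)*(y^2 + y) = y*(y - 3)*(y - 2)*(y + 1)*(y + 2)*(y)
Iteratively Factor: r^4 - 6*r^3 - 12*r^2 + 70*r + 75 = (r - 5)*(r^3 - r^2 - 17*r - 15) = (r - 5)*(r + 1)*(r^2 - 2*r - 15) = (r - 5)*(r + 1)*(r + 3)*(r - 5)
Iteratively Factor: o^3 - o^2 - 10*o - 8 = (o - 4)*(o^2 + 3*o + 2) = (o - 4)*(o + 1)*(o + 2)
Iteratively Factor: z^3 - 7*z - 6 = (z - 3)*(z^2 + 3*z + 2) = (z - 3)*(z + 2)*(z + 1)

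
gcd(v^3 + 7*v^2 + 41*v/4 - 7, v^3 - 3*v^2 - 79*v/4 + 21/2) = v^2 + 3*v - 7/4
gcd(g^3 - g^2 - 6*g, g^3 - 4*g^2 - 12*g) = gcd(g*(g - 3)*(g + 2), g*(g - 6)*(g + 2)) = g^2 + 2*g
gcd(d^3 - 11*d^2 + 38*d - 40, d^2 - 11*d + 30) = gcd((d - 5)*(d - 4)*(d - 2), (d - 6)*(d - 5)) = d - 5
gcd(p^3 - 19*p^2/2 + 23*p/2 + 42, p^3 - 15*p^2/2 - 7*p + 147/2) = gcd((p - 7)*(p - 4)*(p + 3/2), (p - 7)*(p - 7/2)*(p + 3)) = p - 7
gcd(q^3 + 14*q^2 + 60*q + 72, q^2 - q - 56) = 1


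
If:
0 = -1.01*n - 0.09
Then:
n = -0.09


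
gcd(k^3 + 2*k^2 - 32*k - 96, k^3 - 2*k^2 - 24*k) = k^2 - 2*k - 24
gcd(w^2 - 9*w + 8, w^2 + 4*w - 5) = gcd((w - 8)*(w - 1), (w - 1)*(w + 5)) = w - 1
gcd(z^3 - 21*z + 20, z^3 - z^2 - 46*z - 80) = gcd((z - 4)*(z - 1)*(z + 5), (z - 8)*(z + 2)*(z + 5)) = z + 5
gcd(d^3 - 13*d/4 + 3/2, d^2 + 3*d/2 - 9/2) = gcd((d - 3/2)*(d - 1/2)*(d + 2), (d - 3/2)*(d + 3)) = d - 3/2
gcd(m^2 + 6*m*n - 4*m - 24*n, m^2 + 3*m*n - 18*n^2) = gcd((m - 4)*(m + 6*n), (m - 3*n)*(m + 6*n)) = m + 6*n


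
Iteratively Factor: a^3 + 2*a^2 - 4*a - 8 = (a - 2)*(a^2 + 4*a + 4) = (a - 2)*(a + 2)*(a + 2)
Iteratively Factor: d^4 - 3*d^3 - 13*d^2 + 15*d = (d - 1)*(d^3 - 2*d^2 - 15*d) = (d - 5)*(d - 1)*(d^2 + 3*d) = d*(d - 5)*(d - 1)*(d + 3)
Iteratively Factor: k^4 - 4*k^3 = (k)*(k^3 - 4*k^2) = k^2*(k^2 - 4*k) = k^2*(k - 4)*(k)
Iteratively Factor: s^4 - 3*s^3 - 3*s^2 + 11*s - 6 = (s - 3)*(s^3 - 3*s + 2) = (s - 3)*(s - 1)*(s^2 + s - 2) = (s - 3)*(s - 1)*(s + 2)*(s - 1)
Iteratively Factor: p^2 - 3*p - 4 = (p + 1)*(p - 4)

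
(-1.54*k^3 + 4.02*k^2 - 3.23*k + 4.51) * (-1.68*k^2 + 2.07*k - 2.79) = 2.5872*k^5 - 9.9414*k^4 + 18.0444*k^3 - 25.4787*k^2 + 18.3474*k - 12.5829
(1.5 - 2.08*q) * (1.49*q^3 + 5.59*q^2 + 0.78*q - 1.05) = -3.0992*q^4 - 9.3922*q^3 + 6.7626*q^2 + 3.354*q - 1.575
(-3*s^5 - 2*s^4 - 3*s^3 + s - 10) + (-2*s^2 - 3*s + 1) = -3*s^5 - 2*s^4 - 3*s^3 - 2*s^2 - 2*s - 9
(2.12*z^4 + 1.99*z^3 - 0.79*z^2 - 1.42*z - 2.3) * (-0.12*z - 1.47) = -0.2544*z^5 - 3.3552*z^4 - 2.8305*z^3 + 1.3317*z^2 + 2.3634*z + 3.381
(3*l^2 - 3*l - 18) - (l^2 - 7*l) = 2*l^2 + 4*l - 18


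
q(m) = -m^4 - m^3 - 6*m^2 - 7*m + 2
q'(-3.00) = 110.00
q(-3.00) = -85.00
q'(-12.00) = 6617.00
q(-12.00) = -19786.00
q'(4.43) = -466.79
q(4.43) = -618.83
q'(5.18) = -705.62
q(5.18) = -1054.22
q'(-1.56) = 19.60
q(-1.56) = -3.81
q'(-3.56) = 178.17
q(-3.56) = -164.62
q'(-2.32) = 54.64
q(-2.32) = -30.54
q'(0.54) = -14.98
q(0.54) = -3.77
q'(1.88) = -66.74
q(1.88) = -51.50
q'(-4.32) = 311.34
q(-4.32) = -347.40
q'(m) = -4*m^3 - 3*m^2 - 12*m - 7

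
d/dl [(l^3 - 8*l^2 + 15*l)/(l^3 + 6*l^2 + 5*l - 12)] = 2*(7*l^4 - 10*l^3 - 83*l^2 + 96*l - 90)/(l^6 + 12*l^5 + 46*l^4 + 36*l^3 - 119*l^2 - 120*l + 144)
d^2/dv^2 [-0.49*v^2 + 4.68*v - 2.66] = -0.980000000000000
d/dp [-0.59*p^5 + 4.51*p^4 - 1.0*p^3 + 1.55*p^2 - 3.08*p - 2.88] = -2.95*p^4 + 18.04*p^3 - 3.0*p^2 + 3.1*p - 3.08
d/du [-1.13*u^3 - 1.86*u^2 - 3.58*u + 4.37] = -3.39*u^2 - 3.72*u - 3.58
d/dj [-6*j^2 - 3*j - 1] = -12*j - 3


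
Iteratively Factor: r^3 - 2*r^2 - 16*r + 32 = (r - 4)*(r^2 + 2*r - 8) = (r - 4)*(r + 4)*(r - 2)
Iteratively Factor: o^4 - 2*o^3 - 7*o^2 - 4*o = (o + 1)*(o^3 - 3*o^2 - 4*o) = o*(o + 1)*(o^2 - 3*o - 4) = o*(o - 4)*(o + 1)*(o + 1)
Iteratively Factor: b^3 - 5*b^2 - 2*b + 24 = (b - 3)*(b^2 - 2*b - 8) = (b - 3)*(b + 2)*(b - 4)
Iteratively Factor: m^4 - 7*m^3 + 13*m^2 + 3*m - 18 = (m - 3)*(m^3 - 4*m^2 + m + 6) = (m - 3)^2*(m^2 - m - 2) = (m - 3)^2*(m + 1)*(m - 2)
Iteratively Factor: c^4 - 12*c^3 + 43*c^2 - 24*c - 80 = (c - 4)*(c^3 - 8*c^2 + 11*c + 20) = (c - 4)*(c + 1)*(c^2 - 9*c + 20) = (c - 5)*(c - 4)*(c + 1)*(c - 4)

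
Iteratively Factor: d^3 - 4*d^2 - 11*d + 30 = (d - 2)*(d^2 - 2*d - 15) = (d - 5)*(d - 2)*(d + 3)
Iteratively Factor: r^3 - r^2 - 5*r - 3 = (r - 3)*(r^2 + 2*r + 1) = (r - 3)*(r + 1)*(r + 1)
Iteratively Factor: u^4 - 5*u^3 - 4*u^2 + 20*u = (u - 2)*(u^3 - 3*u^2 - 10*u) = (u - 5)*(u - 2)*(u^2 + 2*u) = (u - 5)*(u - 2)*(u + 2)*(u)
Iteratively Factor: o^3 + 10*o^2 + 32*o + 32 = (o + 4)*(o^2 + 6*o + 8) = (o + 4)^2*(o + 2)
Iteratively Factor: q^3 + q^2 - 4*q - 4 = (q + 1)*(q^2 - 4) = (q + 1)*(q + 2)*(q - 2)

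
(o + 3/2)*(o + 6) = o^2 + 15*o/2 + 9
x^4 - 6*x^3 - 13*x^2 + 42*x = x*(x - 7)*(x - 2)*(x + 3)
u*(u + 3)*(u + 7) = u^3 + 10*u^2 + 21*u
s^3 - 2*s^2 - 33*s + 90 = (s - 5)*(s - 3)*(s + 6)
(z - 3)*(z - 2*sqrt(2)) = z^2 - 3*z - 2*sqrt(2)*z + 6*sqrt(2)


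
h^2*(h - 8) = h^3 - 8*h^2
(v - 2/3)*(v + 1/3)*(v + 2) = v^3 + 5*v^2/3 - 8*v/9 - 4/9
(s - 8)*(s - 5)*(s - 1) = s^3 - 14*s^2 + 53*s - 40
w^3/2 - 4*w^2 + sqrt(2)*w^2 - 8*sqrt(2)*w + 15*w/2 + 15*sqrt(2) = (w/2 + sqrt(2))*(w - 5)*(w - 3)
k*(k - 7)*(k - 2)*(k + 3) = k^4 - 6*k^3 - 13*k^2 + 42*k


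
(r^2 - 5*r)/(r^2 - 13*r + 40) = r/(r - 8)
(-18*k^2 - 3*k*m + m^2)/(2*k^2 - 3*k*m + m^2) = (-18*k^2 - 3*k*m + m^2)/(2*k^2 - 3*k*m + m^2)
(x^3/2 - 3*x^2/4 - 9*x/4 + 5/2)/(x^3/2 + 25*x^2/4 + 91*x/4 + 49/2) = (2*x^2 - 7*x + 5)/(2*x^2 + 21*x + 49)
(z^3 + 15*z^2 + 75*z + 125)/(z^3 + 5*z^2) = 1 + 10/z + 25/z^2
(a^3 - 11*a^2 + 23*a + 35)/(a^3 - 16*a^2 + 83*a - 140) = (a + 1)/(a - 4)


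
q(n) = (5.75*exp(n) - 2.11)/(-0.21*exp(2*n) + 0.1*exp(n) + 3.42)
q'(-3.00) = 0.08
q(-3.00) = -0.53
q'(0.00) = 1.84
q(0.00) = 1.10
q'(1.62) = 113.16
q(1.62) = -18.75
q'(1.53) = 538.26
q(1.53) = -40.95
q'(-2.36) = 0.16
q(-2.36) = -0.46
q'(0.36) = 3.08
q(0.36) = 1.96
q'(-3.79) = 0.04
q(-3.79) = -0.58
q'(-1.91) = 0.25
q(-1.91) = -0.37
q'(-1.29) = 0.46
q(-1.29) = -0.15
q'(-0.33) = 1.25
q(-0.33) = 0.60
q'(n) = (5.75*exp(n) - 2.11)*(0.42*exp(2*n) - 0.1*exp(n))/(-0.21*exp(2*n) + 0.1*exp(n) + 3.42)^2 + 5.75*exp(n)/(-0.21*exp(2*n) + 0.1*exp(n) + 3.42) = (1.2075*exp(2*n) - 0.8862*exp(n) + 19.876)*exp(n)/(0.0441*exp(4*n) - 0.042*exp(3*n) - 1.4264*exp(2*n) + 0.684*exp(n) + 11.6964)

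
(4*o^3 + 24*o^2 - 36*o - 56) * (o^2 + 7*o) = 4*o^5 + 52*o^4 + 132*o^3 - 308*o^2 - 392*o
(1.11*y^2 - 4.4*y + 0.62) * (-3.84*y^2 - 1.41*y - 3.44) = -4.2624*y^4 + 15.3309*y^3 + 0.00479999999999947*y^2 + 14.2618*y - 2.1328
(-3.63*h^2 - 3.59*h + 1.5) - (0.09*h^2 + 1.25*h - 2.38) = -3.72*h^2 - 4.84*h + 3.88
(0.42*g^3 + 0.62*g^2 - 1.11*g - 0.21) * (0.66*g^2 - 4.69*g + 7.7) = 0.2772*g^5 - 1.5606*g^4 - 0.406400000000001*g^3 + 9.8413*g^2 - 7.5621*g - 1.617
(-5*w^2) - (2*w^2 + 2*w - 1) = -7*w^2 - 2*w + 1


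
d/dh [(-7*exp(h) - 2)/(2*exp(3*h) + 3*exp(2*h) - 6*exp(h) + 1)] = (6*(7*exp(h) + 2)*(exp(2*h) + exp(h) - 1) - 14*exp(3*h) - 21*exp(2*h) + 42*exp(h) - 7)*exp(h)/(2*exp(3*h) + 3*exp(2*h) - 6*exp(h) + 1)^2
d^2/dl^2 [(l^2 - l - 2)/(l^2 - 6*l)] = 2*(5*l^3 - 6*l^2 + 36*l - 72)/(l^3*(l^3 - 18*l^2 + 108*l - 216))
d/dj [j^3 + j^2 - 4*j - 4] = 3*j^2 + 2*j - 4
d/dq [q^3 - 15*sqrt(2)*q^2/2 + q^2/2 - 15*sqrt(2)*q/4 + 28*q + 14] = 3*q^2 - 15*sqrt(2)*q + q - 15*sqrt(2)/4 + 28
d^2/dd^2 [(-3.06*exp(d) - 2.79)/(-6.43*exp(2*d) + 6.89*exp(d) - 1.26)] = (126.515394*exp(4*d) + 596.975346*exp(3*d) - 519.562647*exp(2*d) + 68.596155*exp(d) + 29.079162)*exp(d)/(265.847707*exp(6*d) - 854.599083*exp(5*d) + 1072.020531*exp(4*d) - 662.011181*exp(3*d) + 210.069342*exp(2*d) - 32.815692*exp(d) + 2.000376)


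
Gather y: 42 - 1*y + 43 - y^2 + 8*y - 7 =-y^2 + 7*y + 78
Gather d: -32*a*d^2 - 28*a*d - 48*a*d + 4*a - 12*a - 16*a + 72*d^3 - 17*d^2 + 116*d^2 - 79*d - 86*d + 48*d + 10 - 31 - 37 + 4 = -24*a + 72*d^3 + d^2*(99 - 32*a) + d*(-76*a - 117) - 54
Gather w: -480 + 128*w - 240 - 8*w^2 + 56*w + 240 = -8*w^2 + 184*w - 480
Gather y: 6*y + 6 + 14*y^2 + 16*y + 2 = 14*y^2 + 22*y + 8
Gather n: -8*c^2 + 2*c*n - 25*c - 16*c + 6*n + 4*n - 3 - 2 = -8*c^2 - 41*c + n*(2*c + 10) - 5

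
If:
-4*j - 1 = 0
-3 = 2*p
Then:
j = -1/4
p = -3/2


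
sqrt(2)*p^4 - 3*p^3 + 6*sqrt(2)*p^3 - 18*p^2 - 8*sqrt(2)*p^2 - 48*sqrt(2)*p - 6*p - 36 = (p + 6)*(p - 3*sqrt(2))*(p + sqrt(2))*(sqrt(2)*p + 1)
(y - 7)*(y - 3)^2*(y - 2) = y^4 - 15*y^3 + 77*y^2 - 165*y + 126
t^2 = t^2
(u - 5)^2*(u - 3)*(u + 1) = u^4 - 12*u^3 + 42*u^2 - 20*u - 75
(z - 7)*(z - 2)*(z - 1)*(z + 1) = z^4 - 9*z^3 + 13*z^2 + 9*z - 14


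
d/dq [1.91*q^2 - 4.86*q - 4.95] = 3.82*q - 4.86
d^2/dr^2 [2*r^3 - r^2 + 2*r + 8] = 12*r - 2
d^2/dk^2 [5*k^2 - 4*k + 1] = 10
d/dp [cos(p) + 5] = -sin(p)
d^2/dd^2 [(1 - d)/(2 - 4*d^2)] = 2*(8*d^2*(d - 1) + (1 - 3*d)*(2*d^2 - 1))/(2*d^2 - 1)^3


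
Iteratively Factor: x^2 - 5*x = (x - 5)*(x)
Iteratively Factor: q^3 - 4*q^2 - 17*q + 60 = (q - 5)*(q^2 + q - 12) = (q - 5)*(q - 3)*(q + 4)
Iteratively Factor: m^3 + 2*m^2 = (m + 2)*(m^2) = m*(m + 2)*(m)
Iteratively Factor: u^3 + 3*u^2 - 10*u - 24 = (u - 3)*(u^2 + 6*u + 8) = (u - 3)*(u + 4)*(u + 2)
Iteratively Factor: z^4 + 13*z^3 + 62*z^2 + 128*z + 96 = (z + 4)*(z^3 + 9*z^2 + 26*z + 24) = (z + 4)^2*(z^2 + 5*z + 6) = (z + 3)*(z + 4)^2*(z + 2)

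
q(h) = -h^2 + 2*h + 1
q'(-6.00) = 14.00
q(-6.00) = -47.00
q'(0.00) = 2.00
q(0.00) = 1.00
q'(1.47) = -0.94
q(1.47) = 1.78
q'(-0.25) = 2.50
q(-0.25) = 0.44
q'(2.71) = -3.42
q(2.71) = -0.92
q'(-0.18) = 2.36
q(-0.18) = 0.61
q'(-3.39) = 8.78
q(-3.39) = -17.27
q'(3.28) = -4.56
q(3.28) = -3.20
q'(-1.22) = 4.44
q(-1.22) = -2.93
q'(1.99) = -1.98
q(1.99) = 1.02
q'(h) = 2 - 2*h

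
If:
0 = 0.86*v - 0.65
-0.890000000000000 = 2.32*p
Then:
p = -0.38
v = 0.76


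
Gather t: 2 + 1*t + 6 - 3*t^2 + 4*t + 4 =-3*t^2 + 5*t + 12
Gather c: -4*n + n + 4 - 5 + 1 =-3*n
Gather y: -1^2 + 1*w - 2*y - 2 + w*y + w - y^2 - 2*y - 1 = 2*w - y^2 + y*(w - 4) - 4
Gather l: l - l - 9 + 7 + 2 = 0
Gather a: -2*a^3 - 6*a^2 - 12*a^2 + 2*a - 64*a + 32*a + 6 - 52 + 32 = -2*a^3 - 18*a^2 - 30*a - 14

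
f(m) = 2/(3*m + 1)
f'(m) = -6/(3*m + 1)^2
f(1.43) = 0.38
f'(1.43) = -0.21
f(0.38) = 0.93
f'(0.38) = -1.31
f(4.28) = 0.14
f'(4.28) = -0.03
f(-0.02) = 2.13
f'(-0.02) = -6.79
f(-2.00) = -0.40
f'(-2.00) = -0.24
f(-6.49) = -0.11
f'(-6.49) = -0.02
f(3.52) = 0.17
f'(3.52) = -0.04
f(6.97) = 0.09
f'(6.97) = -0.01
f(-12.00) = -0.06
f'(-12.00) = 0.00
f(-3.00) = -0.25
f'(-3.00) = -0.09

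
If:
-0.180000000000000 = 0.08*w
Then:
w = -2.25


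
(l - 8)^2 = l^2 - 16*l + 64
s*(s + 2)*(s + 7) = s^3 + 9*s^2 + 14*s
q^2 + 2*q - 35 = (q - 5)*(q + 7)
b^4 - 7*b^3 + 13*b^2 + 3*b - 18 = (b - 3)^2*(b - 2)*(b + 1)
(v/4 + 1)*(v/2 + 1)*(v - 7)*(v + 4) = v^4/8 + 3*v^3/8 - 19*v^2/4 - 24*v - 28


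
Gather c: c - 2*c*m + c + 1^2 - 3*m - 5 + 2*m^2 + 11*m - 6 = c*(2 - 2*m) + 2*m^2 + 8*m - 10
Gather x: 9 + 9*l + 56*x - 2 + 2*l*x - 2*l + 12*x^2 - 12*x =7*l + 12*x^2 + x*(2*l + 44) + 7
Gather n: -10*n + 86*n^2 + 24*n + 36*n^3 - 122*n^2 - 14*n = 36*n^3 - 36*n^2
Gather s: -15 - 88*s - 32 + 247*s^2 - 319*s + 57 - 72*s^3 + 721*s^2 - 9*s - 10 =-72*s^3 + 968*s^2 - 416*s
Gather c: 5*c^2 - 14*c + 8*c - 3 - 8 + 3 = 5*c^2 - 6*c - 8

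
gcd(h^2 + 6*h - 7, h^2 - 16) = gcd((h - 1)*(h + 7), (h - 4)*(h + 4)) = 1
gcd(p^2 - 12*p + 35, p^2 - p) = 1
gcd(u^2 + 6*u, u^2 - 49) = 1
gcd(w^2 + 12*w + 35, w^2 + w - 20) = w + 5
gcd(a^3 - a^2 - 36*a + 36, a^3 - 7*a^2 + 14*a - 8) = a - 1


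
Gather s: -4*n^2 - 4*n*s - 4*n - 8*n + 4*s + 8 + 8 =-4*n^2 - 12*n + s*(4 - 4*n) + 16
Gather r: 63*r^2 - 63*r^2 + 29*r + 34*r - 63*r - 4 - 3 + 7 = 0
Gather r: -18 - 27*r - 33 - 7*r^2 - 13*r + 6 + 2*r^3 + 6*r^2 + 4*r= 2*r^3 - r^2 - 36*r - 45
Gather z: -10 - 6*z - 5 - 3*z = -9*z - 15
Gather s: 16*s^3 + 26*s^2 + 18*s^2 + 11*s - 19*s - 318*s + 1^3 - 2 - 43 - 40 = 16*s^3 + 44*s^2 - 326*s - 84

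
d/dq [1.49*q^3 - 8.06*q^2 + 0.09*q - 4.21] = 4.47*q^2 - 16.12*q + 0.09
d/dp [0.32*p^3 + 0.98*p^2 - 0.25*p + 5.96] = 0.96*p^2 + 1.96*p - 0.25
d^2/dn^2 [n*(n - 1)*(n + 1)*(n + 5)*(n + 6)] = 20*n^3 + 132*n^2 + 174*n - 22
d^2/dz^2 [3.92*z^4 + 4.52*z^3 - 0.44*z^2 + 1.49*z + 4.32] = 47.04*z^2 + 27.12*z - 0.88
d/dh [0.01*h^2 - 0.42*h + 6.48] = 0.02*h - 0.42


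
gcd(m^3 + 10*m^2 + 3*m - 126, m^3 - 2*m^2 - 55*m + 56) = m + 7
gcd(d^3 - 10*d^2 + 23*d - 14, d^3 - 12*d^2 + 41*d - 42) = d^2 - 9*d + 14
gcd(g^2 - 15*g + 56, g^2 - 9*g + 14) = g - 7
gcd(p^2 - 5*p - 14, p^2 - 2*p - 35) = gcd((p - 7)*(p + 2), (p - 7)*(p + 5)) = p - 7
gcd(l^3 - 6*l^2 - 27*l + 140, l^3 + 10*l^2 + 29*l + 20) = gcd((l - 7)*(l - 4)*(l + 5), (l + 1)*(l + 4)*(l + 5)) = l + 5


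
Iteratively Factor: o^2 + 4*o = (o)*(o + 4)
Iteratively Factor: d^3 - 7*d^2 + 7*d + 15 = (d - 3)*(d^2 - 4*d - 5) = (d - 3)*(d + 1)*(d - 5)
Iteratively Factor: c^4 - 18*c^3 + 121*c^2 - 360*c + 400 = (c - 5)*(c^3 - 13*c^2 + 56*c - 80) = (c - 5)*(c - 4)*(c^2 - 9*c + 20) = (c - 5)*(c - 4)^2*(c - 5)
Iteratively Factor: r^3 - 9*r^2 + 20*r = (r)*(r^2 - 9*r + 20) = r*(r - 4)*(r - 5)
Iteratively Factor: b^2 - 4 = (b + 2)*(b - 2)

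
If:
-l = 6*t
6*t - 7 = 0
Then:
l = -7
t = 7/6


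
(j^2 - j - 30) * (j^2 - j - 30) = j^4 - 2*j^3 - 59*j^2 + 60*j + 900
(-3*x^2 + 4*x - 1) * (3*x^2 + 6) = -9*x^4 + 12*x^3 - 21*x^2 + 24*x - 6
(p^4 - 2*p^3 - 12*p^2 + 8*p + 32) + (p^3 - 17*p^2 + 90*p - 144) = p^4 - p^3 - 29*p^2 + 98*p - 112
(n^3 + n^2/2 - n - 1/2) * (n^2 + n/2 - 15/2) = n^5 + n^4 - 33*n^3/4 - 19*n^2/4 + 29*n/4 + 15/4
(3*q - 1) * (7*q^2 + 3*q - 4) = 21*q^3 + 2*q^2 - 15*q + 4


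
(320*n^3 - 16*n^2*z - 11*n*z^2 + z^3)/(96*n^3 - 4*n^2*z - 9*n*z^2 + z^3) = (-40*n^2 - 3*n*z + z^2)/(-12*n^2 - n*z + z^2)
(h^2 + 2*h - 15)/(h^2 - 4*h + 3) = (h + 5)/(h - 1)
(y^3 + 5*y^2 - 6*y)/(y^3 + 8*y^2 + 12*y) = (y - 1)/(y + 2)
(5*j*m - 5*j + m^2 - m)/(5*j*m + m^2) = (m - 1)/m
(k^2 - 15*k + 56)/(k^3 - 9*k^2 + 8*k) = (k - 7)/(k*(k - 1))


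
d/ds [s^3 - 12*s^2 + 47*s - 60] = 3*s^2 - 24*s + 47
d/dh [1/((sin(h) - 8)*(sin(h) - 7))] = (15 - 2*sin(h))*cos(h)/((sin(h) - 8)^2*(sin(h) - 7)^2)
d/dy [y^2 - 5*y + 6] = 2*y - 5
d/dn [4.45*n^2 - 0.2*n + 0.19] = 8.9*n - 0.2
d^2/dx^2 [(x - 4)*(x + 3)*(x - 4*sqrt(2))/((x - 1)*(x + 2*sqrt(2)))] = 24*(x^3 - 6*x^2 + 12*sqrt(2)*x^2 - 18*sqrt(2)*x + 54*x - 26 + 38*sqrt(2))/(x^6 - 3*x^5 + 6*sqrt(2)*x^5 - 18*sqrt(2)*x^4 + 27*x^4 - 73*x^3 + 34*sqrt(2)*x^3 - 54*sqrt(2)*x^2 + 72*x^2 - 24*x + 48*sqrt(2)*x - 16*sqrt(2))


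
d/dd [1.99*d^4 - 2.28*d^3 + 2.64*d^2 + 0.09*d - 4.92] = 7.96*d^3 - 6.84*d^2 + 5.28*d + 0.09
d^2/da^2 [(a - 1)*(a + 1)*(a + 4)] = 6*a + 8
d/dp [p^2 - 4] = 2*p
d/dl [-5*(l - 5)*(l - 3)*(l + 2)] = -15*l^2 + 60*l + 5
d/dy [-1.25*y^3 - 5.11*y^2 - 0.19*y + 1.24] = -3.75*y^2 - 10.22*y - 0.19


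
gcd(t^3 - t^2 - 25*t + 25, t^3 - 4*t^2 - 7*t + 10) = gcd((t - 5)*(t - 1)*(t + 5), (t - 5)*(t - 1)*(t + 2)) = t^2 - 6*t + 5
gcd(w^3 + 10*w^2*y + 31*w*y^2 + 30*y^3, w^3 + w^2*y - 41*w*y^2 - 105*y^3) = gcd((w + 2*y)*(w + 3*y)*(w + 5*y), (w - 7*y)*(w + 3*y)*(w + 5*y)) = w^2 + 8*w*y + 15*y^2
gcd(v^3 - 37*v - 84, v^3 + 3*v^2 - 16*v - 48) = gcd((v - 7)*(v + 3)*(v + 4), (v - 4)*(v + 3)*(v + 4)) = v^2 + 7*v + 12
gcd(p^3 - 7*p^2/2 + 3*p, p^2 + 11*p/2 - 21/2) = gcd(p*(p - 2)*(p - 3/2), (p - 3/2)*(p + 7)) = p - 3/2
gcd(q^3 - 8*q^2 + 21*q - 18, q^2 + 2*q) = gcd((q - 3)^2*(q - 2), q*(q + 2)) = 1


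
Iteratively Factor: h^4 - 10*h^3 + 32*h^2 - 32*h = (h - 2)*(h^3 - 8*h^2 + 16*h) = (h - 4)*(h - 2)*(h^2 - 4*h) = (h - 4)^2*(h - 2)*(h)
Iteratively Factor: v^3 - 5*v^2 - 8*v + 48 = (v + 3)*(v^2 - 8*v + 16) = (v - 4)*(v + 3)*(v - 4)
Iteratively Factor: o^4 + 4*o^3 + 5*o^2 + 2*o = (o + 1)*(o^3 + 3*o^2 + 2*o) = (o + 1)^2*(o^2 + 2*o) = o*(o + 1)^2*(o + 2)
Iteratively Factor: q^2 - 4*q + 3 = (q - 3)*(q - 1)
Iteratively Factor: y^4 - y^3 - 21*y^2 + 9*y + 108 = (y - 3)*(y^3 + 2*y^2 - 15*y - 36) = (y - 4)*(y - 3)*(y^2 + 6*y + 9) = (y - 4)*(y - 3)*(y + 3)*(y + 3)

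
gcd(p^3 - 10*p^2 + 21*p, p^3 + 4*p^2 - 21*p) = p^2 - 3*p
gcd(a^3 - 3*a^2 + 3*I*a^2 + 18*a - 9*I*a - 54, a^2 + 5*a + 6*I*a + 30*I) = a + 6*I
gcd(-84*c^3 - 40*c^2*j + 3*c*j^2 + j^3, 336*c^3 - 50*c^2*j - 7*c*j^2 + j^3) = 42*c^2 - c*j - j^2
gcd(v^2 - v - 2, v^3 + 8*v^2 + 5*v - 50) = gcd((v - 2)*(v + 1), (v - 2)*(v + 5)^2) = v - 2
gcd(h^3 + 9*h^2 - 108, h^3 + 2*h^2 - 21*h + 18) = h^2 + 3*h - 18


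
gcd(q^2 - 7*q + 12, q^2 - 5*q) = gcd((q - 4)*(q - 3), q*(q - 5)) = 1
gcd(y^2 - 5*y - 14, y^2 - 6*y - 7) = y - 7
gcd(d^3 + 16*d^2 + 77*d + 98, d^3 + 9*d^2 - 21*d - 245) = d^2 + 14*d + 49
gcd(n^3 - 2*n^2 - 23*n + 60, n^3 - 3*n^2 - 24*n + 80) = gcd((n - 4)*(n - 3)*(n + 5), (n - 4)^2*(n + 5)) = n^2 + n - 20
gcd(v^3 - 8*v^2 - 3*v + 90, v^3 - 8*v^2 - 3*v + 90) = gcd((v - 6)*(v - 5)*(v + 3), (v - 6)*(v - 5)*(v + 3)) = v^3 - 8*v^2 - 3*v + 90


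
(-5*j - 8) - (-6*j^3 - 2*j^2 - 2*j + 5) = 6*j^3 + 2*j^2 - 3*j - 13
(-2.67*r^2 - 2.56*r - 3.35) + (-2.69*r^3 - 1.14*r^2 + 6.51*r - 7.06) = -2.69*r^3 - 3.81*r^2 + 3.95*r - 10.41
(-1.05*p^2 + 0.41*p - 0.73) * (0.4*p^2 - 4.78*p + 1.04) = -0.42*p^4 + 5.183*p^3 - 3.3438*p^2 + 3.9158*p - 0.7592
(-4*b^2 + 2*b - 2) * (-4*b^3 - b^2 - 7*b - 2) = 16*b^5 - 4*b^4 + 34*b^3 - 4*b^2 + 10*b + 4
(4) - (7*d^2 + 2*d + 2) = -7*d^2 - 2*d + 2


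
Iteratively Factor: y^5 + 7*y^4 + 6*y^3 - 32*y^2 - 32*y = (y)*(y^4 + 7*y^3 + 6*y^2 - 32*y - 32) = y*(y - 2)*(y^3 + 9*y^2 + 24*y + 16) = y*(y - 2)*(y + 4)*(y^2 + 5*y + 4) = y*(y - 2)*(y + 4)^2*(y + 1)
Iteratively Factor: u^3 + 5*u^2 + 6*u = (u + 3)*(u^2 + 2*u) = (u + 2)*(u + 3)*(u)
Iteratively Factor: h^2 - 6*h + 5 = (h - 1)*(h - 5)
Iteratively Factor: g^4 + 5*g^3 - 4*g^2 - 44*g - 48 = (g + 2)*(g^3 + 3*g^2 - 10*g - 24) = (g + 2)*(g + 4)*(g^2 - g - 6) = (g - 3)*(g + 2)*(g + 4)*(g + 2)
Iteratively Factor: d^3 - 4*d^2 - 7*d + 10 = (d - 1)*(d^2 - 3*d - 10) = (d - 1)*(d + 2)*(d - 5)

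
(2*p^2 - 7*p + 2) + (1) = 2*p^2 - 7*p + 3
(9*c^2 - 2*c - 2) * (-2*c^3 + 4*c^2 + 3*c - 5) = -18*c^5 + 40*c^4 + 23*c^3 - 59*c^2 + 4*c + 10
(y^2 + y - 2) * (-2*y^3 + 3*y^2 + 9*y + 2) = -2*y^5 + y^4 + 16*y^3 + 5*y^2 - 16*y - 4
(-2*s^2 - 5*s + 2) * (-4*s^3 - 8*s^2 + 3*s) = 8*s^5 + 36*s^4 + 26*s^3 - 31*s^2 + 6*s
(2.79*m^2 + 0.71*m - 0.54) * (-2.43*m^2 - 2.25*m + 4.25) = -6.7797*m^4 - 8.0028*m^3 + 11.5722*m^2 + 4.2325*m - 2.295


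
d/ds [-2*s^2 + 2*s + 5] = 2 - 4*s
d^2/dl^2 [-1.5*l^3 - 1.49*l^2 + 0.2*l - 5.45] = -9.0*l - 2.98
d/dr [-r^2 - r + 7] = -2*r - 1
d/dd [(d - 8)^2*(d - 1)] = (d - 8)*(3*d - 10)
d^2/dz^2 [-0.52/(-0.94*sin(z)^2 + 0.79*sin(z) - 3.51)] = (-1.837888*sin(z)^4 + 1.158456*sin(z)^3 + 9.295052*sin(z)^2 - 3.75882*sin(z) - 2.782312)/(0.94*sin(z)^2 - 0.79*sin(z) + 3.51)^3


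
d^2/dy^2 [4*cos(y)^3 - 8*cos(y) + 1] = 4*(9*sin(y)^2 - 1)*cos(y)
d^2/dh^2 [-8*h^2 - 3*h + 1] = -16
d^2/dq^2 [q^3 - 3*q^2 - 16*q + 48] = 6*q - 6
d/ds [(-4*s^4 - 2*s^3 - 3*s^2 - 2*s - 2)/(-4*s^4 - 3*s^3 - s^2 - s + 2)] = (4*s^6 - 16*s^5 - 19*s^4 - 72*s^3 - 29*s^2 - 16*s - 6)/(16*s^8 + 24*s^7 + 17*s^6 + 14*s^5 - 9*s^4 - 10*s^3 - 3*s^2 - 4*s + 4)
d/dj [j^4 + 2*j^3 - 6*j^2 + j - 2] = 4*j^3 + 6*j^2 - 12*j + 1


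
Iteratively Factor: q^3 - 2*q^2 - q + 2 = (q - 1)*(q^2 - q - 2) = (q - 2)*(q - 1)*(q + 1)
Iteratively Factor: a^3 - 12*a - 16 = (a + 2)*(a^2 - 2*a - 8) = (a + 2)^2*(a - 4)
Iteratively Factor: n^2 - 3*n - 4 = (n + 1)*(n - 4)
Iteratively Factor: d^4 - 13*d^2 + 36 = (d + 2)*(d^3 - 2*d^2 - 9*d + 18) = (d + 2)*(d + 3)*(d^2 - 5*d + 6) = (d - 3)*(d + 2)*(d + 3)*(d - 2)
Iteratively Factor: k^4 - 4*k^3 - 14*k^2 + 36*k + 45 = (k + 1)*(k^3 - 5*k^2 - 9*k + 45) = (k - 3)*(k + 1)*(k^2 - 2*k - 15) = (k - 3)*(k + 1)*(k + 3)*(k - 5)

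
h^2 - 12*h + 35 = (h - 7)*(h - 5)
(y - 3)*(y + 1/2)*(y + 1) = y^3 - 3*y^2/2 - 4*y - 3/2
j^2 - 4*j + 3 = (j - 3)*(j - 1)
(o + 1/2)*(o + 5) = o^2 + 11*o/2 + 5/2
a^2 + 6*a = a*(a + 6)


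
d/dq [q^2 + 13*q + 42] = 2*q + 13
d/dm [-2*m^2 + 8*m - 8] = 8 - 4*m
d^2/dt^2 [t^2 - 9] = 2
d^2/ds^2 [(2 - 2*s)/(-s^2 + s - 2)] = 4*((2 - 3*s)*(s^2 - s + 2) + (s - 1)*(2*s - 1)^2)/(s^2 - s + 2)^3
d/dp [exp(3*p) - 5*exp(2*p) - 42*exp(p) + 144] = (3*exp(2*p) - 10*exp(p) - 42)*exp(p)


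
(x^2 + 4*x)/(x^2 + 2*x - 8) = x/(x - 2)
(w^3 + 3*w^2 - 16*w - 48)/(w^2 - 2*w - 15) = (w^2 - 16)/(w - 5)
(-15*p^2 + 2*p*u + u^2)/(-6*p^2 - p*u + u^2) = (5*p + u)/(2*p + u)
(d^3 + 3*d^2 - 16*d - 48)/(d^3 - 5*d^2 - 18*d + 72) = (d^2 - d - 12)/(d^2 - 9*d + 18)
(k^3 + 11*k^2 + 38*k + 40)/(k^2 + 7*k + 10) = k + 4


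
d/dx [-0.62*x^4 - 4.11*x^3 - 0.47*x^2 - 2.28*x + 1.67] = -2.48*x^3 - 12.33*x^2 - 0.94*x - 2.28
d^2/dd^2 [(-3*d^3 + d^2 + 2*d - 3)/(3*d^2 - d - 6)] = 6*(-12*d^3 - 27*d^2 - 63*d - 11)/(27*d^6 - 27*d^5 - 153*d^4 + 107*d^3 + 306*d^2 - 108*d - 216)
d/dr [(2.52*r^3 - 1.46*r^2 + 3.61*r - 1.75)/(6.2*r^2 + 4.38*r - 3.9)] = (15.624*r^4 + 22.0752*r^3 - 58.2608*r^2 + 33.088*r - 6.414)/(38.44*r^4 + 54.312*r^3 - 29.1756*r^2 - 34.164*r + 15.21)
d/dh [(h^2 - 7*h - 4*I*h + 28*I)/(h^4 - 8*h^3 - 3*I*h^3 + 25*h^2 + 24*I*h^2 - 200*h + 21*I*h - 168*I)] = (-2*h^5 + h^4*(29 + 15*I) + h^3*(-88 - 218*I) + h^2*(-373 + 961*I) + h*(1344 - 1736*I) - 84 + 6776*I)/(h^8 + h^7*(-16 - 6*I) + h^6*(105 + 96*I) + h^5*(-656 - 492*I) + h^4*(3375 + 1728*I) + h^3*(-12016 - 5862*I) + h^2*(47623 - 16800*I) + h*(7056 + 67200*I) - 28224)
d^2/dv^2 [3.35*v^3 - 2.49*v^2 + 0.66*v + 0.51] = 20.1*v - 4.98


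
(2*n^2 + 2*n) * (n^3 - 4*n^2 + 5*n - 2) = 2*n^5 - 6*n^4 + 2*n^3 + 6*n^2 - 4*n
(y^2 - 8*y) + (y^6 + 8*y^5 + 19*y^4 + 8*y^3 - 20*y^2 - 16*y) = y^6 + 8*y^5 + 19*y^4 + 8*y^3 - 19*y^2 - 24*y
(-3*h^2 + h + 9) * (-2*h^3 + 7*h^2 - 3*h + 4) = 6*h^5 - 23*h^4 - 2*h^3 + 48*h^2 - 23*h + 36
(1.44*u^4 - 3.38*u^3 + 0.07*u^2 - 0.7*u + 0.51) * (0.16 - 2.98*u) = -4.2912*u^5 + 10.3028*u^4 - 0.7494*u^3 + 2.0972*u^2 - 1.6318*u + 0.0816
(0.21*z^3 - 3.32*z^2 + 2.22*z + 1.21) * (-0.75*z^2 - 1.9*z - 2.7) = -0.1575*z^5 + 2.091*z^4 + 4.076*z^3 + 3.8385*z^2 - 8.293*z - 3.267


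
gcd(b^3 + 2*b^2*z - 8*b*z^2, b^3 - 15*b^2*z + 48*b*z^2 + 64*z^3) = 1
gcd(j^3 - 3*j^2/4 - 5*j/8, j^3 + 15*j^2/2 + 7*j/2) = j^2 + j/2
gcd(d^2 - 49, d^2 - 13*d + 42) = d - 7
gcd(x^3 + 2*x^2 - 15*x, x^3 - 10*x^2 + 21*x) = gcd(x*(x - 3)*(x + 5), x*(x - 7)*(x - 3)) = x^2 - 3*x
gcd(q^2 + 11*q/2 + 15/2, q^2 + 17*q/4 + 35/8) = q + 5/2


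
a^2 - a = a*(a - 1)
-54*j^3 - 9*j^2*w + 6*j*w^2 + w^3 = (-3*j + w)*(3*j + w)*(6*j + w)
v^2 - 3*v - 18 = (v - 6)*(v + 3)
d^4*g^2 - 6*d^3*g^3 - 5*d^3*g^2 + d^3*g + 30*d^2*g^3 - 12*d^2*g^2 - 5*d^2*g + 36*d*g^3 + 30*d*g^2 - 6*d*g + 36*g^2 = (d - 6)*(d - 6*g)*(d*g + 1)*(d*g + g)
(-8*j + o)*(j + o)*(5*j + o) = -40*j^3 - 43*j^2*o - 2*j*o^2 + o^3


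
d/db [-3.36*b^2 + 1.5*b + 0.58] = 1.5 - 6.72*b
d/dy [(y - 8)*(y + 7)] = 2*y - 1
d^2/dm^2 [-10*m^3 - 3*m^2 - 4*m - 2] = -60*m - 6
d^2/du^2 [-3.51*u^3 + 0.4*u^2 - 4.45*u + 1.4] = 0.8 - 21.06*u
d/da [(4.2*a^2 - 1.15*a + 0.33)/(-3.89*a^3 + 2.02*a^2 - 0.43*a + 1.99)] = (16.338*a^4 - 8.947*a^3 + 4.3681*a^2 + 15.3828*a - 2.1466)/(15.1321*a^6 - 15.7156*a^5 + 7.4258*a^4 - 17.2194*a^3 + 8.2245*a^2 - 1.7114*a + 3.9601)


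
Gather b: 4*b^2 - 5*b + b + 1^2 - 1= 4*b^2 - 4*b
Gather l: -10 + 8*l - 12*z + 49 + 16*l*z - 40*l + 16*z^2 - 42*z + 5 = l*(16*z - 32) + 16*z^2 - 54*z + 44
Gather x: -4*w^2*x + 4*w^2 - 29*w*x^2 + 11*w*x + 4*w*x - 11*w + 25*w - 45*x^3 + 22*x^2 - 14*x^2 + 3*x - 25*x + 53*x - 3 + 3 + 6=4*w^2 + 14*w - 45*x^3 + x^2*(8 - 29*w) + x*(-4*w^2 + 15*w + 31) + 6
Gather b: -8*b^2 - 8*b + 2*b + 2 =-8*b^2 - 6*b + 2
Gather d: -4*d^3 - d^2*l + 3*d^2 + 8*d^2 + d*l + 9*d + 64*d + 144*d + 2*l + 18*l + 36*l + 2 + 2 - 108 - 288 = -4*d^3 + d^2*(11 - l) + d*(l + 217) + 56*l - 392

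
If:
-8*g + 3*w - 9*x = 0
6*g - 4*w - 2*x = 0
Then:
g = -3*x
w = -5*x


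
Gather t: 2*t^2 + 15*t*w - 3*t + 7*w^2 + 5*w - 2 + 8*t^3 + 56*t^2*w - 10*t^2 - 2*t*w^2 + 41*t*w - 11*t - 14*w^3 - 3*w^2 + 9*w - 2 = 8*t^3 + t^2*(56*w - 8) + t*(-2*w^2 + 56*w - 14) - 14*w^3 + 4*w^2 + 14*w - 4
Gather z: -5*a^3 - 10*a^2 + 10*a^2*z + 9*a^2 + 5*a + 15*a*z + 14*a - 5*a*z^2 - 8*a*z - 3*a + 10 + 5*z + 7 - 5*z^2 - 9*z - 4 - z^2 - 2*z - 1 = -5*a^3 - a^2 + 16*a + z^2*(-5*a - 6) + z*(10*a^2 + 7*a - 6) + 12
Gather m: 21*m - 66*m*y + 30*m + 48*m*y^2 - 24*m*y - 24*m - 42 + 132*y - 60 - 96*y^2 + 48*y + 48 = m*(48*y^2 - 90*y + 27) - 96*y^2 + 180*y - 54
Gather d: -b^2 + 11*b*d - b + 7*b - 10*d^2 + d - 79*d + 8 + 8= -b^2 + 6*b - 10*d^2 + d*(11*b - 78) + 16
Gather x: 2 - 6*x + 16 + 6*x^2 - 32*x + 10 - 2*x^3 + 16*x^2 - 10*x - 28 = -2*x^3 + 22*x^2 - 48*x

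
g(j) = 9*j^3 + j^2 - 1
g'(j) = 27*j^2 + 2*j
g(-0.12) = -1.00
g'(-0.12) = 0.15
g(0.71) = 2.73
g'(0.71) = 15.03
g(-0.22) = -1.05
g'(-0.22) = 0.87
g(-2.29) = -103.84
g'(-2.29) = 137.01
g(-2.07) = -76.54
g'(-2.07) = 111.55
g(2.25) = 106.58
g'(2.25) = 141.19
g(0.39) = -0.31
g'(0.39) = 4.89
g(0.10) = -0.98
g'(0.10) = 0.47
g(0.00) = -1.00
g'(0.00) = 0.00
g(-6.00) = -1909.00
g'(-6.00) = 960.00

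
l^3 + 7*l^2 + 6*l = l*(l + 1)*(l + 6)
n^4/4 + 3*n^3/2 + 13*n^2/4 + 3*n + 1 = (n/2 + 1/2)*(n/2 + 1)*(n + 1)*(n + 2)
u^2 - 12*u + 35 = (u - 7)*(u - 5)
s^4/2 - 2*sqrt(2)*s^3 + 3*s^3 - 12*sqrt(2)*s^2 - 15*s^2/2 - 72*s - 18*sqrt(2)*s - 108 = (s/2 + sqrt(2))*(s + 3)^2*(s - 6*sqrt(2))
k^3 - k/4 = k*(k - 1/2)*(k + 1/2)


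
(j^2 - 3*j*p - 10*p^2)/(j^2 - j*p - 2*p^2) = (-j^2 + 3*j*p + 10*p^2)/(-j^2 + j*p + 2*p^2)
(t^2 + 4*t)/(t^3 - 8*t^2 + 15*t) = (t + 4)/(t^2 - 8*t + 15)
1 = 1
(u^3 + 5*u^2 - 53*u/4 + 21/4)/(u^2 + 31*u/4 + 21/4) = (4*u^2 - 8*u + 3)/(4*u + 3)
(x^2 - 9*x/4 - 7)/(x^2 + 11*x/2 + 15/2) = (4*x^2 - 9*x - 28)/(2*(2*x^2 + 11*x + 15))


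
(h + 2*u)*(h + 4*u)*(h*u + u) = h^3*u + 6*h^2*u^2 + h^2*u + 8*h*u^3 + 6*h*u^2 + 8*u^3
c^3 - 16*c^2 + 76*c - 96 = (c - 8)*(c - 6)*(c - 2)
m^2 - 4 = (m - 2)*(m + 2)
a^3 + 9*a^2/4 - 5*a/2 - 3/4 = (a - 1)*(a + 1/4)*(a + 3)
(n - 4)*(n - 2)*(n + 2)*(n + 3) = n^4 - n^3 - 16*n^2 + 4*n + 48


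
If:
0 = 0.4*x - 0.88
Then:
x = 2.20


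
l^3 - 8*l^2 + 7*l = l*(l - 7)*(l - 1)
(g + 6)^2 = g^2 + 12*g + 36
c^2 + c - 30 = (c - 5)*(c + 6)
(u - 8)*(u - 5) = u^2 - 13*u + 40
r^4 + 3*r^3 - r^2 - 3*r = r*(r - 1)*(r + 1)*(r + 3)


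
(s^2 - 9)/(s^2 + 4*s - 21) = (s + 3)/(s + 7)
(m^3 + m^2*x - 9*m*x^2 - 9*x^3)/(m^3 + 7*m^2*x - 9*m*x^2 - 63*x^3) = (m + x)/(m + 7*x)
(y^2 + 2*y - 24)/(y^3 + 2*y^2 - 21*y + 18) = (y - 4)/(y^2 - 4*y + 3)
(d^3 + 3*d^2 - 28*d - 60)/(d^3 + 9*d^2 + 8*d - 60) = (d^2 - 3*d - 10)/(d^2 + 3*d - 10)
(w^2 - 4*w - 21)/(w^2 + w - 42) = (w^2 - 4*w - 21)/(w^2 + w - 42)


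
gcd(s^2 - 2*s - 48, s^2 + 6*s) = s + 6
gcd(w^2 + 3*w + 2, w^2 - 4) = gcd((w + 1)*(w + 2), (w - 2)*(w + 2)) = w + 2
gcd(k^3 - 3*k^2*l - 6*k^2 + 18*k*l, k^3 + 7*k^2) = k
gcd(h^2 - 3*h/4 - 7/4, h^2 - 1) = h + 1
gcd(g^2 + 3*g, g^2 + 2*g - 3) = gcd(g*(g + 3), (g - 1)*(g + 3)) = g + 3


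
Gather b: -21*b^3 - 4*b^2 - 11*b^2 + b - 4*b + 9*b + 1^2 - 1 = -21*b^3 - 15*b^2 + 6*b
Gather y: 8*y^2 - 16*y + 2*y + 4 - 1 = 8*y^2 - 14*y + 3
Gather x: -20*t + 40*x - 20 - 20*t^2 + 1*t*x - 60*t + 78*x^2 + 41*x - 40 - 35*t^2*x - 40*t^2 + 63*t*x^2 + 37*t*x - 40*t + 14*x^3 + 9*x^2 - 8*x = -60*t^2 - 120*t + 14*x^3 + x^2*(63*t + 87) + x*(-35*t^2 + 38*t + 73) - 60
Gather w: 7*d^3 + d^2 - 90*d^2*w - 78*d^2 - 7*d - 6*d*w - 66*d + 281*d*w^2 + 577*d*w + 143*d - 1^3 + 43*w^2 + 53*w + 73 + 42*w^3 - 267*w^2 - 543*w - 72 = 7*d^3 - 77*d^2 + 70*d + 42*w^3 + w^2*(281*d - 224) + w*(-90*d^2 + 571*d - 490)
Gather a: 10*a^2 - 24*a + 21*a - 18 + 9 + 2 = 10*a^2 - 3*a - 7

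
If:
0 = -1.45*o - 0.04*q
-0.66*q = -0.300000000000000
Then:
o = -0.01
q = 0.45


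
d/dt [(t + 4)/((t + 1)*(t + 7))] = (-t^2 - 8*t - 25)/(t^4 + 16*t^3 + 78*t^2 + 112*t + 49)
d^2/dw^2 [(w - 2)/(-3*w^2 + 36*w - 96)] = 2*(-4*(w - 6)^2*(w - 2) + (3*w - 14)*(w^2 - 12*w + 32))/(3*(w^2 - 12*w + 32)^3)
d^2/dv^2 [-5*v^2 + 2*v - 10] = -10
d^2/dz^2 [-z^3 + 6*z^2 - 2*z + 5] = 12 - 6*z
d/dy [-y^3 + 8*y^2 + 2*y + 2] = -3*y^2 + 16*y + 2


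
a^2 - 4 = (a - 2)*(a + 2)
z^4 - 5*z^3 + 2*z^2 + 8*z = z*(z - 4)*(z - 2)*(z + 1)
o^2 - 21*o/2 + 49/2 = (o - 7)*(o - 7/2)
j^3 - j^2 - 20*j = j*(j - 5)*(j + 4)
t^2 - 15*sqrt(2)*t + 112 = (t - 8*sqrt(2))*(t - 7*sqrt(2))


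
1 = 1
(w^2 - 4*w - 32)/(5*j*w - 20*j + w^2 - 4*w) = (w^2 - 4*w - 32)/(5*j*w - 20*j + w^2 - 4*w)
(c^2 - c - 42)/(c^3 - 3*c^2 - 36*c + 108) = (c - 7)/(c^2 - 9*c + 18)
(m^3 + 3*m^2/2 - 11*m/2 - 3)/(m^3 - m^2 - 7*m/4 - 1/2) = 2*(m + 3)/(2*m + 1)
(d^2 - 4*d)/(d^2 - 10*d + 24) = d/(d - 6)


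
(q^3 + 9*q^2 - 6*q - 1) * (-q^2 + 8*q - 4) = -q^5 - q^4 + 74*q^3 - 83*q^2 + 16*q + 4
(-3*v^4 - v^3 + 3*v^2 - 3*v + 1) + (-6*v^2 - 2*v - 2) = -3*v^4 - v^3 - 3*v^2 - 5*v - 1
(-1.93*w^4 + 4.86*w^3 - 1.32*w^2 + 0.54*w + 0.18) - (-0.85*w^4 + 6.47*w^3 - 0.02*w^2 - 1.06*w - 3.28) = -1.08*w^4 - 1.61*w^3 - 1.3*w^2 + 1.6*w + 3.46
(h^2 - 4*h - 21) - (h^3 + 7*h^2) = -h^3 - 6*h^2 - 4*h - 21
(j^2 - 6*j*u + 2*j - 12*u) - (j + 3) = j^2 - 6*j*u + j - 12*u - 3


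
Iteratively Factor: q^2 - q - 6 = (q + 2)*(q - 3)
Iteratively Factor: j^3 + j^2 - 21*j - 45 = (j - 5)*(j^2 + 6*j + 9) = (j - 5)*(j + 3)*(j + 3)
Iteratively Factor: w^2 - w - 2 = (w + 1)*(w - 2)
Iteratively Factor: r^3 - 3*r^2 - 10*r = (r - 5)*(r^2 + 2*r) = (r - 5)*(r + 2)*(r)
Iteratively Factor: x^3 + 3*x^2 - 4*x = (x + 4)*(x^2 - x) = x*(x + 4)*(x - 1)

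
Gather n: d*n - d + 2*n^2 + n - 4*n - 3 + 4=-d + 2*n^2 + n*(d - 3) + 1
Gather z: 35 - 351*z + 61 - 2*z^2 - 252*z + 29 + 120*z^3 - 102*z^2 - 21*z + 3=120*z^3 - 104*z^2 - 624*z + 128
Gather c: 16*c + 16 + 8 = 16*c + 24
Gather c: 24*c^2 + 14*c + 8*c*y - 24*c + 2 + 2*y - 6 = 24*c^2 + c*(8*y - 10) + 2*y - 4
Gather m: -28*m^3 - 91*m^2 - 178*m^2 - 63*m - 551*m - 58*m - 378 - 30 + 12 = -28*m^3 - 269*m^2 - 672*m - 396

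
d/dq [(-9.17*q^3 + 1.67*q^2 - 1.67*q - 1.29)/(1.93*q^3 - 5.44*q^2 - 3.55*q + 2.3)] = (46.6617*q^4 + 71.5532*q^3 - 70.8172*q^2 - 6.3532*q - 8.4205)/(3.7249*q^6 - 20.9984*q^5 + 15.8906*q^4 + 47.502*q^3 - 12.4215*q^2 - 16.33*q + 5.29)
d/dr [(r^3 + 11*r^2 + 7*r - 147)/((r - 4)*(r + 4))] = (r^4 - 55*r^2 - 58*r - 112)/(r^4 - 32*r^2 + 256)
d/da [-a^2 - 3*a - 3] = -2*a - 3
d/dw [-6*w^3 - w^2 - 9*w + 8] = -18*w^2 - 2*w - 9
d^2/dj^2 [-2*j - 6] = 0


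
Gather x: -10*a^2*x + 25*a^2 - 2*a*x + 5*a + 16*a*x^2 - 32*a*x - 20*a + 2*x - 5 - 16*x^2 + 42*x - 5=25*a^2 - 15*a + x^2*(16*a - 16) + x*(-10*a^2 - 34*a + 44) - 10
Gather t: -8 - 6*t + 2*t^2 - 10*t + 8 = 2*t^2 - 16*t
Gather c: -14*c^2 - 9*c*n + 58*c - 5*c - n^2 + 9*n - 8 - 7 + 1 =-14*c^2 + c*(53 - 9*n) - n^2 + 9*n - 14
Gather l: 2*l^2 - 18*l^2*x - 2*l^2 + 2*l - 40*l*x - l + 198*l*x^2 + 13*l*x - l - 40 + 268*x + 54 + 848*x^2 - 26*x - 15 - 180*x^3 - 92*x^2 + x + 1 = -18*l^2*x + l*(198*x^2 - 27*x) - 180*x^3 + 756*x^2 + 243*x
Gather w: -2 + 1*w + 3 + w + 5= 2*w + 6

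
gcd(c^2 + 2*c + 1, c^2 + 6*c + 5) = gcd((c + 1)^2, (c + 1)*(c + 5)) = c + 1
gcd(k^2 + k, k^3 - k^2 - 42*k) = k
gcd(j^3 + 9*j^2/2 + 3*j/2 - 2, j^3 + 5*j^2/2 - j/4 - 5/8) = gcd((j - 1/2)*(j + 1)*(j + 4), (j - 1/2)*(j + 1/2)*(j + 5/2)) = j - 1/2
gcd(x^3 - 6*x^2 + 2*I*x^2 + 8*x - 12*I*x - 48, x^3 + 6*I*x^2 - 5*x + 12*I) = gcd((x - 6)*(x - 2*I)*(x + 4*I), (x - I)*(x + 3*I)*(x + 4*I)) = x + 4*I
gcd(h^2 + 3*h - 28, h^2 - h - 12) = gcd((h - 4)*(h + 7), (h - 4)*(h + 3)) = h - 4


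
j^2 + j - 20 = (j - 4)*(j + 5)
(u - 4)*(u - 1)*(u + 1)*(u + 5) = u^4 + u^3 - 21*u^2 - u + 20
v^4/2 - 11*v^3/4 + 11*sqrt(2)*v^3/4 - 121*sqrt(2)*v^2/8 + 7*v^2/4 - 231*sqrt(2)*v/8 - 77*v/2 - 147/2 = (v/2 + sqrt(2))*(v - 7)*(v + 3/2)*(v + 7*sqrt(2)/2)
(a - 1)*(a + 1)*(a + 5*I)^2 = a^4 + 10*I*a^3 - 26*a^2 - 10*I*a + 25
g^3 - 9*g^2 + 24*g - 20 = (g - 5)*(g - 2)^2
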